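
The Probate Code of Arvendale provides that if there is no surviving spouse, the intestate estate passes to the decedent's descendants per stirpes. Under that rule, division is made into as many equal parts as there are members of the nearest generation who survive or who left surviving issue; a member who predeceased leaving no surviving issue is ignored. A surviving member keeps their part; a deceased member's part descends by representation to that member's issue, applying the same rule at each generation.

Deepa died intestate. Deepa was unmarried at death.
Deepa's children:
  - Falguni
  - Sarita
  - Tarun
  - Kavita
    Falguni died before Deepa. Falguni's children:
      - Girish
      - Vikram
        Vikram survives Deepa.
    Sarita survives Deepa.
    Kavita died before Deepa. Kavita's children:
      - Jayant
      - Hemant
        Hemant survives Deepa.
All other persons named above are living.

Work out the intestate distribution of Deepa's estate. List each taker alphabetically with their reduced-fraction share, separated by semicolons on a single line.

There is no surviving spouse, so the entire estate passes to Deepa's descendants per stirpes.
The estate is divided into 4 equal shares of 1/4 among Falguni, Sarita, Tarun, Kavita.
Falguni predeceased; the 1/4 allotted to Falguni's branch passes to Falguni's issue by representation.
The 1/4 is divided into 2 equal shares of 1/8 among Girish, Vikram.
Girish is living and takes 1/8.
Vikram is living and takes 1/8.
Sarita is living and takes 1/4.
Tarun is living and takes 1/4.
Kavita predeceased; the 1/4 allotted to Kavita's branch passes to Kavita's issue by representation.
The 1/4 is divided into 2 equal shares of 1/8 among Jayant, Hemant.
Jayant is living and takes 1/8.
Hemant is living and takes 1/8.

Girish 1/8; Hemant 1/8; Jayant 1/8; Sarita 1/4; Tarun 1/4; Vikram 1/8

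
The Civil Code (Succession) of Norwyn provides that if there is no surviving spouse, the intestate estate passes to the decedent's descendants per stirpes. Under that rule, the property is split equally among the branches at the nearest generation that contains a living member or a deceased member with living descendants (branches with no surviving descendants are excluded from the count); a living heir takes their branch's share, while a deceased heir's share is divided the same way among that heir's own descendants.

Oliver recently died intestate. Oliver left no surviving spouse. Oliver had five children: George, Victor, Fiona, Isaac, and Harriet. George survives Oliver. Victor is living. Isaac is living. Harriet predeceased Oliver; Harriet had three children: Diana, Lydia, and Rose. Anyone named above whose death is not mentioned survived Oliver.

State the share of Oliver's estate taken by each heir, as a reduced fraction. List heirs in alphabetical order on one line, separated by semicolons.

Diana 1/15; Fiona 1/5; George 1/5; Isaac 1/5; Lydia 1/15; Rose 1/15; Victor 1/5

There is no surviving spouse, so the entire estate passes to Oliver's descendants per stirpes.
The estate is divided into 5 equal shares of 1/5 among George, Victor, Fiona, Isaac, Harriet.
George is living and takes 1/5.
Victor is living and takes 1/5.
Fiona is living and takes 1/5.
Isaac is living and takes 1/5.
Harriet predeceased; the 1/5 allotted to Harriet's branch passes to Harriet's issue by representation.
The 1/5 is divided into 3 equal shares of 1/15 among Diana, Lydia, Rose.
Diana is living and takes 1/15.
Lydia is living and takes 1/15.
Rose is living and takes 1/15.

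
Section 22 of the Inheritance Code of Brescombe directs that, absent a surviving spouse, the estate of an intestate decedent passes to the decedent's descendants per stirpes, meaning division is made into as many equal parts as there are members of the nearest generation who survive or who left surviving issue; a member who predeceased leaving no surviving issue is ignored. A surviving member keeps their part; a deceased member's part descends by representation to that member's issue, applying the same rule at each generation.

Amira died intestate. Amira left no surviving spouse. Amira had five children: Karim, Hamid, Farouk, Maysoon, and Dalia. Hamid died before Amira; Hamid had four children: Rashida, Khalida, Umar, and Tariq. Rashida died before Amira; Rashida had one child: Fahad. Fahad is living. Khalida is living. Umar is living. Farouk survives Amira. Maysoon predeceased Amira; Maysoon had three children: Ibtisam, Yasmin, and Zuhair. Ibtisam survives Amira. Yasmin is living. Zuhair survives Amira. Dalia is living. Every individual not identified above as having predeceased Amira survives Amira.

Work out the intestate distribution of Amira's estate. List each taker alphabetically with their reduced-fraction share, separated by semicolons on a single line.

There is no surviving spouse, so the entire estate passes to Amira's descendants per stirpes.
The estate is divided into 5 equal shares of 1/5 among Karim, Hamid, Farouk, Maysoon, Dalia.
Karim is living and takes 1/5.
Hamid predeceased; the 1/5 allotted to Hamid's branch passes to Hamid's issue by representation.
The 1/5 is divided into 4 equal shares of 1/20 among Rashida, Khalida, Umar, Tariq.
Rashida predeceased; the 1/20 allotted to Rashida's branch passes to Rashida's issue by representation.
Fahad is the sole taker at this level and receives the full 1/20.
Khalida is living and takes 1/20.
Umar is living and takes 1/20.
Tariq is living and takes 1/20.
Farouk is living and takes 1/5.
Maysoon predeceased; the 1/5 allotted to Maysoon's branch passes to Maysoon's issue by representation.
The 1/5 is divided into 3 equal shares of 1/15 among Ibtisam, Yasmin, Zuhair.
Ibtisam is living and takes 1/15.
Yasmin is living and takes 1/15.
Zuhair is living and takes 1/15.
Dalia is living and takes 1/5.

Dalia 1/5; Fahad 1/20; Farouk 1/5; Ibtisam 1/15; Karim 1/5; Khalida 1/20; Tariq 1/20; Umar 1/20; Yasmin 1/15; Zuhair 1/15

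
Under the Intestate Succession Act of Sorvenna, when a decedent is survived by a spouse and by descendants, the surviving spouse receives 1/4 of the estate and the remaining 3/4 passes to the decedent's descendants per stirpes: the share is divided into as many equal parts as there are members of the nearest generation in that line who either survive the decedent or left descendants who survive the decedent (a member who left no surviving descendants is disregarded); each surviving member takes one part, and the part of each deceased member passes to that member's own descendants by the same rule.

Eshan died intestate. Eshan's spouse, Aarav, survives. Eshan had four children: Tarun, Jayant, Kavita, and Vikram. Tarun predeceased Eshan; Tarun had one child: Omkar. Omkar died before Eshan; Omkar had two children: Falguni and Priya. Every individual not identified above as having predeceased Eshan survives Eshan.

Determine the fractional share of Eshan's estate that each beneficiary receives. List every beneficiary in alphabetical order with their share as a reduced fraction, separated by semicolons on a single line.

Aarav 1/4; Falguni 3/32; Jayant 3/16; Kavita 3/16; Priya 3/32; Vikram 3/16

Aarav, as surviving spouse, takes 1/4.
The remaining 3/4 passes to Eshan's descendants per stirpes.
The 3/4 is divided into 4 equal shares of 3/16 among Tarun, Jayant, Kavita, Vikram.
Tarun predeceased; the 3/16 allotted to Tarun's branch passes to Tarun's issue by representation.
Omkar's line is the sole branch at this level, so the full 3/16 passes to Omkar's issue by representation.
The 3/16 is divided into 2 equal shares of 3/32 among Falguni, Priya.
Falguni is living and takes 3/32.
Priya is living and takes 3/32.
Jayant is living and takes 3/16.
Kavita is living and takes 3/16.
Vikram is living and takes 3/16.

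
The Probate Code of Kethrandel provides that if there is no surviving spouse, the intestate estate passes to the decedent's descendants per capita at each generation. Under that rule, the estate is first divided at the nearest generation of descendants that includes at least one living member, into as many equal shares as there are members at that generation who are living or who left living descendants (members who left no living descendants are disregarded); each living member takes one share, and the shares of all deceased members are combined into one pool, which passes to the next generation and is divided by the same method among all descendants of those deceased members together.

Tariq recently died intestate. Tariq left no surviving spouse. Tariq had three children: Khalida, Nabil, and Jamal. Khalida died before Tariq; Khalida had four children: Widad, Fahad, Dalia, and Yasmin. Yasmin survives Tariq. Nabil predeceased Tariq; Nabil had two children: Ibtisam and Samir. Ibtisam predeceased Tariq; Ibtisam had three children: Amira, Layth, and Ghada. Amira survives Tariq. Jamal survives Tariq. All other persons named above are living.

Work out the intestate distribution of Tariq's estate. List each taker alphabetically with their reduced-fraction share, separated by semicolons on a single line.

Amira 1/27; Dalia 1/9; Fahad 1/9; Ghada 1/27; Jamal 1/3; Layth 1/27; Samir 1/9; Widad 1/9; Yasmin 1/9

There is no surviving spouse, so the entire estate passes to Tariq's descendants per capita at each generation.
At generation 1 (Khalida, Nabil, Jamal) there are 3 shares of (1)/3 = 1/3 each.
Living: Jamal — each takes 1/3.
Deceased: Khalida and Nabil. Their combined 2/3 is pooled and carried to generation 2.
At generation 2 (Widad, Fahad, Dalia, Yasmin, Ibtisam, Samir) there are 6 shares of (2/3)/6 = 1/9 each.
Living: Widad, Fahad, Dalia, Yasmin, and Samir — each takes 1/9.
Deceased: Ibtisam. That 1/9 share is carried to generation 3.
At generation 3 (Amira, Layth, Ghada) there are 3 shares of (1/9)/3 = 1/27 each.
Living: Amira, Layth, and Ghada — each takes 1/27.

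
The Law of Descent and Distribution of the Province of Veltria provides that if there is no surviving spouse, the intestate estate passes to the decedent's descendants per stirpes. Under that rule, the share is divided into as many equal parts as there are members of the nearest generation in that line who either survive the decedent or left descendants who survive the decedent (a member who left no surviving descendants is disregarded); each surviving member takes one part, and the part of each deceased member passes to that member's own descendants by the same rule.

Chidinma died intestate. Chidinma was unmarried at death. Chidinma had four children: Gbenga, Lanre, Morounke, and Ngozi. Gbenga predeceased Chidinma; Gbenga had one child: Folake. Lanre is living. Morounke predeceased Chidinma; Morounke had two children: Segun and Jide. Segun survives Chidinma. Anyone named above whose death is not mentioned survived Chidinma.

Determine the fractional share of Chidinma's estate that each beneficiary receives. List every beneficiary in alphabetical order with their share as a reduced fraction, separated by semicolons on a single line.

There is no surviving spouse, so the entire estate passes to Chidinma's descendants per stirpes.
The estate is divided into 4 equal shares of 1/4 among Gbenga, Lanre, Morounke, Ngozi.
Gbenga predeceased; the 1/4 allotted to Gbenga's branch passes to Gbenga's issue by representation.
Folake is the sole taker at this level and receives the full 1/4.
Lanre is living and takes 1/4.
Morounke predeceased; the 1/4 allotted to Morounke's branch passes to Morounke's issue by representation.
The 1/4 is divided into 2 equal shares of 1/8 among Segun, Jide.
Segun is living and takes 1/8.
Jide is living and takes 1/8.
Ngozi is living and takes 1/4.

Folake 1/4; Jide 1/8; Lanre 1/4; Ngozi 1/4; Segun 1/8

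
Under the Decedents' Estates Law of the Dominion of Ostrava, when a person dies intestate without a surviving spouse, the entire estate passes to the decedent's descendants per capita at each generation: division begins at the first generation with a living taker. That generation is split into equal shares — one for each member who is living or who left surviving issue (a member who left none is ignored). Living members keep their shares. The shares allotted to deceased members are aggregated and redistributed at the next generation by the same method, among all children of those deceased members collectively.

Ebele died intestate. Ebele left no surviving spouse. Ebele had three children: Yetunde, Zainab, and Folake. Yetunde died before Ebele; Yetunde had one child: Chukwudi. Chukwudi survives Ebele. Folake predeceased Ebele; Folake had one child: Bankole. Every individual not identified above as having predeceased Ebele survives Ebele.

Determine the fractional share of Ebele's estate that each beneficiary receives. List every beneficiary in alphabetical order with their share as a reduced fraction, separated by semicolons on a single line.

Bankole 1/3; Chukwudi 1/3; Zainab 1/3

There is no surviving spouse, so the entire estate passes to Ebele's descendants per capita at each generation.
At generation 1 (Yetunde, Zainab, Folake) there are 3 shares of (1)/3 = 1/3 each.
Living: Zainab — each takes 1/3.
Deceased: Yetunde and Folake. Their combined 2/3 is pooled and carried to generation 2.
At generation 2 (Chukwudi, Bankole) there are 2 shares of (2/3)/2 = 1/3 each.
Living: Chukwudi and Bankole — each takes 1/3.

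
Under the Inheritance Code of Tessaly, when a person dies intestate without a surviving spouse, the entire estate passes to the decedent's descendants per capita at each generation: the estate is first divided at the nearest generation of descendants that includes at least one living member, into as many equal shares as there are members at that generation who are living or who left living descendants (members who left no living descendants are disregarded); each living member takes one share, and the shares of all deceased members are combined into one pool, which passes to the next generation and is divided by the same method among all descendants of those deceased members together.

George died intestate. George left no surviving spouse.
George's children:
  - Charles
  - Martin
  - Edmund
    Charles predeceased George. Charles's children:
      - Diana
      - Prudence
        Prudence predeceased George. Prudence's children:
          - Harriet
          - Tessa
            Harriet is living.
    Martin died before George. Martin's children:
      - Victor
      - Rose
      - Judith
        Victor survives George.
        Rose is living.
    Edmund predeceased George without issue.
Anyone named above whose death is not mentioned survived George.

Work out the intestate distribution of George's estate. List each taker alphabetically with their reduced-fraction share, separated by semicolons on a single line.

Diana 1/5; Harriet 1/10; Judith 1/5; Rose 1/5; Tessa 1/10; Victor 1/5

There is no surviving spouse, so the entire estate passes to George's descendants per capita at each generation.
No one at generation 1 (Charles, Martin) is living; moving to the next generation.
At generation 2 (Diana, Prudence, Victor, Rose, Judith) there are 5 shares of (1)/5 = 1/5 each.
Living: Diana, Victor, Rose, and Judith — each takes 1/5.
Deceased: Prudence. That 1/5 share is carried to generation 3.
At generation 3 (Harriet, Tessa) there are 2 shares of (1/5)/2 = 1/10 each.
Living: Harriet and Tessa — each takes 1/10.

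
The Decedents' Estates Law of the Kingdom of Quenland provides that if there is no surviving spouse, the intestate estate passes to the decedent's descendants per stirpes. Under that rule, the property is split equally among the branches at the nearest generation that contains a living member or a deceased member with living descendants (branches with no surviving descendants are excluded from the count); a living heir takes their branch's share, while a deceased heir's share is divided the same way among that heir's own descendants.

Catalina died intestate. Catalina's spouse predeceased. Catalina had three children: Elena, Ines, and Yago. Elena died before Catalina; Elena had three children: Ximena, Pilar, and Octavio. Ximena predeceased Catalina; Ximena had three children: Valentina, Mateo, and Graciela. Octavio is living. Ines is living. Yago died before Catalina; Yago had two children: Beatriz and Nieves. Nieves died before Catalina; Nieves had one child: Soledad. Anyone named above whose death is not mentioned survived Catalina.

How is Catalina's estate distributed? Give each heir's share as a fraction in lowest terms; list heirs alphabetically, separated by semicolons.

There is no surviving spouse, so the entire estate passes to Catalina's descendants per stirpes.
The estate is divided into 3 equal shares of 1/3 among Elena, Ines, Yago.
Elena predeceased; the 1/3 allotted to Elena's branch passes to Elena's issue by representation.
The 1/3 is divided into 3 equal shares of 1/9 among Ximena, Pilar, Octavio.
Ximena predeceased; the 1/9 allotted to Ximena's branch passes to Ximena's issue by representation.
The 1/9 is divided into 3 equal shares of 1/27 among Valentina, Mateo, Graciela.
Valentina is living and takes 1/27.
Mateo is living and takes 1/27.
Graciela is living and takes 1/27.
Pilar is living and takes 1/9.
Octavio is living and takes 1/9.
Ines is living and takes 1/3.
Yago predeceased; the 1/3 allotted to Yago's branch passes to Yago's issue by representation.
The 1/3 is divided into 2 equal shares of 1/6 among Beatriz, Nieves.
Beatriz is living and takes 1/6.
Nieves predeceased; the 1/6 allotted to Nieves's branch passes to Nieves's issue by representation.
Soledad is the sole taker at this level and receives the full 1/6.

Beatriz 1/6; Graciela 1/27; Ines 1/3; Mateo 1/27; Octavio 1/9; Pilar 1/9; Soledad 1/6; Valentina 1/27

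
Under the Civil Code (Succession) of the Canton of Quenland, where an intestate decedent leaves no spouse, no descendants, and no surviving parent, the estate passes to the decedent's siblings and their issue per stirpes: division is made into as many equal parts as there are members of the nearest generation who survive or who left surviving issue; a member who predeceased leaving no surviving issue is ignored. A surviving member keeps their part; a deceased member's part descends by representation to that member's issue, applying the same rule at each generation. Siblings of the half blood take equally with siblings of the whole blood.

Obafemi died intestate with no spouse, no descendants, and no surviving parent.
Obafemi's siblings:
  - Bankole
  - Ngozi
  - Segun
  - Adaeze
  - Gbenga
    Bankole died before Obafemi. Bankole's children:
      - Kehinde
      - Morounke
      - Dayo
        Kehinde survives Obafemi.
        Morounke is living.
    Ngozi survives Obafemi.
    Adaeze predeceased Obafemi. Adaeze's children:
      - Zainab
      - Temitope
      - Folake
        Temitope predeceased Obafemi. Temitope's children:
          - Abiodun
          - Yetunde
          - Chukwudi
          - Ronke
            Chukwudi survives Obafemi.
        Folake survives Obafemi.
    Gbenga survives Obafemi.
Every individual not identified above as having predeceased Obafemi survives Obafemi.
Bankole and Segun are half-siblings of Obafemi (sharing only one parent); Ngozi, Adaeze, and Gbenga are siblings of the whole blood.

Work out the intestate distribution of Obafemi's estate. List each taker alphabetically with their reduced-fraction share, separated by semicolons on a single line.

No spouse, descendants, or parent survives, so the estate passes to Obafemi's siblings per stirpes.
Half-blood and whole-blood siblings take equally under the stated rule.
The estate is divided into 5 equal shares of 1/5 among Bankole, Ngozi, Segun, Adaeze, Gbenga.
Bankole predeceased; the 1/5 allotted to Bankole's branch passes to Bankole's issue by representation.
The 1/5 is divided into 3 equal shares of 1/15 among Kehinde, Morounke, Dayo.
Kehinde is living and takes 1/15.
Morounke is living and takes 1/15.
Dayo is living and takes 1/15.
Ngozi is living and takes 1/5.
Segun is living and takes 1/5.
Adaeze predeceased; the 1/5 allotted to Adaeze's branch passes to Adaeze's issue by representation.
The 1/5 is divided into 3 equal shares of 1/15 among Zainab, Temitope, Folake.
Zainab is living and takes 1/15.
Temitope predeceased; the 1/15 allotted to Temitope's branch passes to Temitope's issue by representation.
The 1/15 is divided into 4 equal shares of 1/60 among Abiodun, Yetunde, Chukwudi, Ronke.
Abiodun is living and takes 1/60.
Yetunde is living and takes 1/60.
Chukwudi is living and takes 1/60.
Ronke is living and takes 1/60.
Folake is living and takes 1/15.
Gbenga is living and takes 1/5.

Abiodun 1/60; Chukwudi 1/60; Dayo 1/15; Folake 1/15; Gbenga 1/5; Kehinde 1/15; Morounke 1/15; Ngozi 1/5; Ronke 1/60; Segun 1/5; Yetunde 1/60; Zainab 1/15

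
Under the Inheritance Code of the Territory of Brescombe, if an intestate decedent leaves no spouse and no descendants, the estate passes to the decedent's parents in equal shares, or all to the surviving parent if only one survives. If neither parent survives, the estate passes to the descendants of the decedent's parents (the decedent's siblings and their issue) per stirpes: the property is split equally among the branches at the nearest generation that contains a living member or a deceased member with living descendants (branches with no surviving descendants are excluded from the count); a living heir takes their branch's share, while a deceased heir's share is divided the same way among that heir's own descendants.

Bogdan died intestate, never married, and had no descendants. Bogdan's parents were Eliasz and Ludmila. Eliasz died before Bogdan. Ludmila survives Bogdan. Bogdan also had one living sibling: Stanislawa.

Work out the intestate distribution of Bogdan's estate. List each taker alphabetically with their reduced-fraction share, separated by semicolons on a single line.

Ludmila 1

Only one parent, Ludmila, survives, so Ludmila takes the entire estate. The siblings take nothing because a surviving parent has priority.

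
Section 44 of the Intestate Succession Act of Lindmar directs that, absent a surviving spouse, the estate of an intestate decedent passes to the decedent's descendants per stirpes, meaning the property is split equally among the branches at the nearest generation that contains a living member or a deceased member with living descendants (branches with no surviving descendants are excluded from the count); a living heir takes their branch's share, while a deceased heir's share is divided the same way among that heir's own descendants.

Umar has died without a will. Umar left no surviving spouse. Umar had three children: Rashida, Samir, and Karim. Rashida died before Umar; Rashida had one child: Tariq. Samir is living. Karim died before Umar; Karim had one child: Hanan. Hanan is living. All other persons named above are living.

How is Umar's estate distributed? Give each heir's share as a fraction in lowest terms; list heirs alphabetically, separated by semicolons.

There is no surviving spouse, so the entire estate passes to Umar's descendants per stirpes.
The estate is divided into 3 equal shares of 1/3 among Rashida, Samir, Karim.
Rashida predeceased; the 1/3 allotted to Rashida's branch passes to Rashida's issue by representation.
Tariq is the sole taker at this level and receives the full 1/3.
Samir is living and takes 1/3.
Karim predeceased; the 1/3 allotted to Karim's branch passes to Karim's issue by representation.
Hanan is the sole taker at this level and receives the full 1/3.

Hanan 1/3; Samir 1/3; Tariq 1/3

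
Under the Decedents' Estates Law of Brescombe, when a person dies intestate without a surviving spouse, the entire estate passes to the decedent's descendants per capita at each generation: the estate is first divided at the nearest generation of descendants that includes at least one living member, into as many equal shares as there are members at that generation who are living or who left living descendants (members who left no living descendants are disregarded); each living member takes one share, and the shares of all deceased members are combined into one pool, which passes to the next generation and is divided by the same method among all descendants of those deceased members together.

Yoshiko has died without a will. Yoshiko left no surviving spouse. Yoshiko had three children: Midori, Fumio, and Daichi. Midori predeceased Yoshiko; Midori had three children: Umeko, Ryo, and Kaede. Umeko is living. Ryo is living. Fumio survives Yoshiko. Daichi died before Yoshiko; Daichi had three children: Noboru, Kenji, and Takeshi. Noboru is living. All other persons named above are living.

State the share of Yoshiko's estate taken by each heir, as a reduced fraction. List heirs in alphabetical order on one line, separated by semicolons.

Fumio 1/3; Kaede 1/9; Kenji 1/9; Noboru 1/9; Ryo 1/9; Takeshi 1/9; Umeko 1/9

There is no surviving spouse, so the entire estate passes to Yoshiko's descendants per capita at each generation.
At generation 1 (Midori, Fumio, Daichi) there are 3 shares of (1)/3 = 1/3 each.
Living: Fumio — each takes 1/3.
Deceased: Midori and Daichi. Their combined 2/3 is pooled and carried to generation 2.
At generation 2 (Umeko, Ryo, Kaede, Noboru, Kenji, Takeshi) there are 6 shares of (2/3)/6 = 1/9 each.
Living: Umeko, Ryo, Kaede, Noboru, Kenji, and Takeshi — each takes 1/9.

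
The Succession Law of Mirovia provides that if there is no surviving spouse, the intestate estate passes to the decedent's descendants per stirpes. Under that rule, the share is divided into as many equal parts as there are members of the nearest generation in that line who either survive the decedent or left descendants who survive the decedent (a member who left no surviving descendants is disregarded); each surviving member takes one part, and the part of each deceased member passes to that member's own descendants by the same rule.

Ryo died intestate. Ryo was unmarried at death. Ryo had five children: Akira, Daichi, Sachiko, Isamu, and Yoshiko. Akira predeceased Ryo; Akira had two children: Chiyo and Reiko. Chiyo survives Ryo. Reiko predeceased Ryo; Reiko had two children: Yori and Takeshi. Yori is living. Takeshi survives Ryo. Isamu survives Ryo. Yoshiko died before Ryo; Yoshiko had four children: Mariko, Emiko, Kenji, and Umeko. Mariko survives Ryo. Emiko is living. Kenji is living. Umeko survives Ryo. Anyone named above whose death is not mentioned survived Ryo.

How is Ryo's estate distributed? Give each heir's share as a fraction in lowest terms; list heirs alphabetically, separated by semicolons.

There is no surviving spouse, so the entire estate passes to Ryo's descendants per stirpes.
The estate is divided into 5 equal shares of 1/5 among Akira, Daichi, Sachiko, Isamu, Yoshiko.
Akira predeceased; the 1/5 allotted to Akira's branch passes to Akira's issue by representation.
The 1/5 is divided into 2 equal shares of 1/10 among Chiyo, Reiko.
Chiyo is living and takes 1/10.
Reiko predeceased; the 1/10 allotted to Reiko's branch passes to Reiko's issue by representation.
The 1/10 is divided into 2 equal shares of 1/20 among Yori, Takeshi.
Yori is living and takes 1/20.
Takeshi is living and takes 1/20.
Daichi is living and takes 1/5.
Sachiko is living and takes 1/5.
Isamu is living and takes 1/5.
Yoshiko predeceased; the 1/5 allotted to Yoshiko's branch passes to Yoshiko's issue by representation.
The 1/5 is divided into 4 equal shares of 1/20 among Mariko, Emiko, Kenji, Umeko.
Mariko is living and takes 1/20.
Emiko is living and takes 1/20.
Kenji is living and takes 1/20.
Umeko is living and takes 1/20.

Chiyo 1/10; Daichi 1/5; Emiko 1/20; Isamu 1/5; Kenji 1/20; Mariko 1/20; Sachiko 1/5; Takeshi 1/20; Umeko 1/20; Yori 1/20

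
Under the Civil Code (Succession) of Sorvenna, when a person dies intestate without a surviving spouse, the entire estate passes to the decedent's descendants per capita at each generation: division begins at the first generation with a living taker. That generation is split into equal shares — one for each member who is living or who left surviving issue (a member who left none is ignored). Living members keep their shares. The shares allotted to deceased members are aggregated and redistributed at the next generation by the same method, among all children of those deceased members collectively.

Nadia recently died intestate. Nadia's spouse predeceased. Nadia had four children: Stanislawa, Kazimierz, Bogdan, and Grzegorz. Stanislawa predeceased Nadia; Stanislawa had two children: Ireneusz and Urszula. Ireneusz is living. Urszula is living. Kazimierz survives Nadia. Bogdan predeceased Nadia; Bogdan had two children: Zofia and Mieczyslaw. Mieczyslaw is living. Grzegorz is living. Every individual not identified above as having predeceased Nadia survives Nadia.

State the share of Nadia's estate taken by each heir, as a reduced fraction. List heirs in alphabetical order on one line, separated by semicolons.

Grzegorz 1/4; Ireneusz 1/8; Kazimierz 1/4; Mieczyslaw 1/8; Urszula 1/8; Zofia 1/8

There is no surviving spouse, so the entire estate passes to Nadia's descendants per capita at each generation.
At generation 1 (Stanislawa, Kazimierz, Bogdan, Grzegorz) there are 4 shares of (1)/4 = 1/4 each.
Living: Kazimierz and Grzegorz — each takes 1/4.
Deceased: Stanislawa and Bogdan. Their combined 1/2 is pooled and carried to generation 2.
At generation 2 (Ireneusz, Urszula, Zofia, Mieczyslaw) there are 4 shares of (1/2)/4 = 1/8 each.
Living: Ireneusz, Urszula, Zofia, and Mieczyslaw — each takes 1/8.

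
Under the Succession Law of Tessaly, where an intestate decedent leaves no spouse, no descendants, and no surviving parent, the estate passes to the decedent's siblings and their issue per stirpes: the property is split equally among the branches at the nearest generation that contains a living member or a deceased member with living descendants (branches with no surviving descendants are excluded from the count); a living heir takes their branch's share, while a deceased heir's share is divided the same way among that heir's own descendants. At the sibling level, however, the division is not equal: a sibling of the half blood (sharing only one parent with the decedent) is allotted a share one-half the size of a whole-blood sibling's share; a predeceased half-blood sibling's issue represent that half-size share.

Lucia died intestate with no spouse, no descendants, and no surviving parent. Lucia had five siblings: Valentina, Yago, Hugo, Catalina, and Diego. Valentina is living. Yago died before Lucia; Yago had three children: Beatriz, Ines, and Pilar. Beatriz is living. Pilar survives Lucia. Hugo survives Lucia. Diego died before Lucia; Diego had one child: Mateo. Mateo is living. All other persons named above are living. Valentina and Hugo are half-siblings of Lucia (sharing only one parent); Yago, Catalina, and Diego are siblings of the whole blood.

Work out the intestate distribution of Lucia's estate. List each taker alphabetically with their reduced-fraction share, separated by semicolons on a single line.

No spouse, descendants, or parent survives, so the estate passes to Lucia's siblings per stirpes.
Half-blood siblings count for one-half the weight of whole-blood siblings at the initial division.
Dividing 1 in proportion to weights (total weight 4): Valentina (weight 1/2) → 1/8; Yago (weight 1) → 1/4; Hugo (weight 1/2) → 1/8; Catalina (weight 1) → 1/4; Diego (weight 1) → 1/4.
Valentina is living and takes 1/8.
Yago predeceased; the 1/4 allotted to Yago's branch passes to Yago's issue by representation.
The 1/4 is divided into 3 equal shares of 1/12 among Beatriz, Ines, Pilar.
Beatriz is living and takes 1/12.
Ines is living and takes 1/12.
Pilar is living and takes 1/12.
Hugo is living and takes 1/8.
Catalina is living and takes 1/4.
Diego predeceased; the 1/4 allotted to Diego's branch passes to Diego's issue by representation.
Mateo is the sole taker at this level and receives the full 1/4.

Beatriz 1/12; Catalina 1/4; Hugo 1/8; Ines 1/12; Mateo 1/4; Pilar 1/12; Valentina 1/8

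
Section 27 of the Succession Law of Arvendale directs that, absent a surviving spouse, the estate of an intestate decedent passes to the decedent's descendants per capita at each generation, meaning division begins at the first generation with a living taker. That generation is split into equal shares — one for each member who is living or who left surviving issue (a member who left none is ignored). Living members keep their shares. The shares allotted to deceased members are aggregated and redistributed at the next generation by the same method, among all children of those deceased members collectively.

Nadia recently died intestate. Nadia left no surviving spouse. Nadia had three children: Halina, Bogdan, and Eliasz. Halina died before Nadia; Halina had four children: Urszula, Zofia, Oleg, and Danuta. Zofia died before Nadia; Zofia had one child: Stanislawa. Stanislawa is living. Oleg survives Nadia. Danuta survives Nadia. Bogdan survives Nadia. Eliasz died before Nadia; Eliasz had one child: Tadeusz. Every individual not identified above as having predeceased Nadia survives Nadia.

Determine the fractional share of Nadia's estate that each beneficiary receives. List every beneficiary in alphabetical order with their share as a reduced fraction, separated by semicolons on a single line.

Bogdan 1/3; Danuta 2/15; Oleg 2/15; Stanislawa 2/15; Tadeusz 2/15; Urszula 2/15

There is no surviving spouse, so the entire estate passes to Nadia's descendants per capita at each generation.
At generation 1 (Halina, Bogdan, Eliasz) there are 3 shares of (1)/3 = 1/3 each.
Living: Bogdan — each takes 1/3.
Deceased: Halina and Eliasz. Their combined 2/3 is pooled and carried to generation 2.
At generation 2 (Urszula, Zofia, Oleg, Danuta, Tadeusz) there are 5 shares of (2/3)/5 = 2/15 each.
Living: Urszula, Oleg, Danuta, and Tadeusz — each takes 2/15.
Deceased: Zofia. That 2/15 share is carried to generation 3.
At generation 3 (Stanislawa) there are 1 shares of (2/15)/1 = 2/15 each.
Living: Stanislawa — each takes 2/15.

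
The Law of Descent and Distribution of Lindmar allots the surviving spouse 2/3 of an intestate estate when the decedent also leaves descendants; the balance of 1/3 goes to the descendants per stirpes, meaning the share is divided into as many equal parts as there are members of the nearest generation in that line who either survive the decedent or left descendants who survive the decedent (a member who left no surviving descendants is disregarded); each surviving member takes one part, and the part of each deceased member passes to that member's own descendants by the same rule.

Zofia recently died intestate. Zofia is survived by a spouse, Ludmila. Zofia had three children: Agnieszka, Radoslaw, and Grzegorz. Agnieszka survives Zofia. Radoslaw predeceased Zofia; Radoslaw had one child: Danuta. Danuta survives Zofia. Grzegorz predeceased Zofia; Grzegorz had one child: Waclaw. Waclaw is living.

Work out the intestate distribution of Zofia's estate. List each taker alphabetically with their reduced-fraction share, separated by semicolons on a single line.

Ludmila, as surviving spouse, takes 2/3.
The remaining 1/3 passes to Zofia's descendants per stirpes.
The 1/3 is divided into 3 equal shares of 1/9 among Agnieszka, Radoslaw, Grzegorz.
Agnieszka is living and takes 1/9.
Radoslaw predeceased; the 1/9 allotted to Radoslaw's branch passes to Radoslaw's issue by representation.
Danuta is the sole taker at this level and receives the full 1/9.
Grzegorz predeceased; the 1/9 allotted to Grzegorz's branch passes to Grzegorz's issue by representation.
Waclaw is the sole taker at this level and receives the full 1/9.

Agnieszka 1/9; Danuta 1/9; Ludmila 2/3; Waclaw 1/9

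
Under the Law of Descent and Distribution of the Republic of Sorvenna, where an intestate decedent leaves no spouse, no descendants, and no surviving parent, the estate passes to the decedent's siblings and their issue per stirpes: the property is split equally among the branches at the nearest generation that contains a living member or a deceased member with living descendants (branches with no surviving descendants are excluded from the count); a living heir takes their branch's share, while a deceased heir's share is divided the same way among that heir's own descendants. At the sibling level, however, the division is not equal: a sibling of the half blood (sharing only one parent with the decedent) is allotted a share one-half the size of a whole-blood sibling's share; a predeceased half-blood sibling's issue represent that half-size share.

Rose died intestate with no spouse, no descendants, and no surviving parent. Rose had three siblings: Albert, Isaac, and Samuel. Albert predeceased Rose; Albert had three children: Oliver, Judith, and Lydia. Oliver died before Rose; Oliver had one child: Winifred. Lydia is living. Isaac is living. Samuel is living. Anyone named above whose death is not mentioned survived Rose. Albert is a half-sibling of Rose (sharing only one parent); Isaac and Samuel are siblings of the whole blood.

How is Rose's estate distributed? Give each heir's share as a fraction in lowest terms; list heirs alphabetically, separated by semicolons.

No spouse, descendants, or parent survives, so the estate passes to Rose's siblings per stirpes.
Half-blood siblings count for one-half the weight of whole-blood siblings at the initial division.
Dividing 1 in proportion to weights (total weight 5/2): Albert (weight 1/2) → 1/5; Isaac (weight 1) → 2/5; Samuel (weight 1) → 2/5.
Albert predeceased; the 1/5 allotted to Albert's branch passes to Albert's issue by representation.
The 1/5 is divided into 3 equal shares of 1/15 among Oliver, Judith, Lydia.
Oliver predeceased; the 1/15 allotted to Oliver's branch passes to Oliver's issue by representation.
Winifred is the sole taker at this level and receives the full 1/15.
Judith is living and takes 1/15.
Lydia is living and takes 1/15.
Isaac is living and takes 2/5.
Samuel is living and takes 2/5.

Isaac 2/5; Judith 1/15; Lydia 1/15; Samuel 2/5; Winifred 1/15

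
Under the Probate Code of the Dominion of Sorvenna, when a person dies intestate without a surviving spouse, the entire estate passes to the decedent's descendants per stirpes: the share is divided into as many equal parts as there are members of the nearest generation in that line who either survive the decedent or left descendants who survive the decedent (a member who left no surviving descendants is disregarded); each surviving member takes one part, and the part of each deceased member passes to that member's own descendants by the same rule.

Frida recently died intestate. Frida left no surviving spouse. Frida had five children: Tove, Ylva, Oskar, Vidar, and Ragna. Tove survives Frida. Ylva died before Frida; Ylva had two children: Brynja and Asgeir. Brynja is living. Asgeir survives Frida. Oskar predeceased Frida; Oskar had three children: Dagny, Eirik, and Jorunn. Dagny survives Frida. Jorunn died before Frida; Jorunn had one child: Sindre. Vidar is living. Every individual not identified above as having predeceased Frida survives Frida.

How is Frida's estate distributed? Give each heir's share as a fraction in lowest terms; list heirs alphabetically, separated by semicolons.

Asgeir 1/10; Brynja 1/10; Dagny 1/15; Eirik 1/15; Ragna 1/5; Sindre 1/15; Tove 1/5; Vidar 1/5

There is no surviving spouse, so the entire estate passes to Frida's descendants per stirpes.
The estate is divided into 5 equal shares of 1/5 among Tove, Ylva, Oskar, Vidar, Ragna.
Tove is living and takes 1/5.
Ylva predeceased; the 1/5 allotted to Ylva's branch passes to Ylva's issue by representation.
The 1/5 is divided into 2 equal shares of 1/10 among Brynja, Asgeir.
Brynja is living and takes 1/10.
Asgeir is living and takes 1/10.
Oskar predeceased; the 1/5 allotted to Oskar's branch passes to Oskar's issue by representation.
The 1/5 is divided into 3 equal shares of 1/15 among Dagny, Eirik, Jorunn.
Dagny is living and takes 1/15.
Eirik is living and takes 1/15.
Jorunn predeceased; the 1/15 allotted to Jorunn's branch passes to Jorunn's issue by representation.
Sindre is the sole taker at this level and receives the full 1/15.
Vidar is living and takes 1/5.
Ragna is living and takes 1/5.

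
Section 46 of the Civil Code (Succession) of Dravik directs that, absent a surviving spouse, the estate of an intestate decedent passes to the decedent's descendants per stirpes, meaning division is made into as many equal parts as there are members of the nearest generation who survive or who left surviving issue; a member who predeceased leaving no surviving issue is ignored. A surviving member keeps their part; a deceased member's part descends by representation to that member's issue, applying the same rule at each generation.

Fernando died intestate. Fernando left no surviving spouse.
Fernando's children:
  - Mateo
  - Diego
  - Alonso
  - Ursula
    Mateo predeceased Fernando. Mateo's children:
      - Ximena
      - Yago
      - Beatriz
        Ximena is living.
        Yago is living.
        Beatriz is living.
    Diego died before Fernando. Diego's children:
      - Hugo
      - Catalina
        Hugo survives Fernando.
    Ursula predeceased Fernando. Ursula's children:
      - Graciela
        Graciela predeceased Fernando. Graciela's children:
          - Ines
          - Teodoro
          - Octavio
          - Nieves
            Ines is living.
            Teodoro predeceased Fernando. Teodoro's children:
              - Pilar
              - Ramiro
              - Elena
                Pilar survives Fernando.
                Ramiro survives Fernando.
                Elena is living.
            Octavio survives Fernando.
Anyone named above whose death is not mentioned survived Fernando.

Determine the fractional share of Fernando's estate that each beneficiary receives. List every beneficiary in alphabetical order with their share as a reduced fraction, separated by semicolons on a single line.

Alonso 1/4; Beatriz 1/12; Catalina 1/8; Elena 1/48; Hugo 1/8; Ines 1/16; Nieves 1/16; Octavio 1/16; Pilar 1/48; Ramiro 1/48; Ximena 1/12; Yago 1/12

There is no surviving spouse, so the entire estate passes to Fernando's descendants per stirpes.
The estate is divided into 4 equal shares of 1/4 among Mateo, Diego, Alonso, Ursula.
Mateo predeceased; the 1/4 allotted to Mateo's branch passes to Mateo's issue by representation.
The 1/4 is divided into 3 equal shares of 1/12 among Ximena, Yago, Beatriz.
Ximena is living and takes 1/12.
Yago is living and takes 1/12.
Beatriz is living and takes 1/12.
Diego predeceased; the 1/4 allotted to Diego's branch passes to Diego's issue by representation.
The 1/4 is divided into 2 equal shares of 1/8 among Hugo, Catalina.
Hugo is living and takes 1/8.
Catalina is living and takes 1/8.
Alonso is living and takes 1/4.
Ursula predeceased; the 1/4 allotted to Ursula's branch passes to Ursula's issue by representation.
Graciela's line is the sole branch at this level, so the full 1/4 passes to Graciela's issue by representation.
The 1/4 is divided into 4 equal shares of 1/16 among Ines, Teodoro, Octavio, Nieves.
Ines is living and takes 1/16.
Teodoro predeceased; the 1/16 allotted to Teodoro's branch passes to Teodoro's issue by representation.
The 1/16 is divided into 3 equal shares of 1/48 among Pilar, Ramiro, Elena.
Pilar is living and takes 1/48.
Ramiro is living and takes 1/48.
Elena is living and takes 1/48.
Octavio is living and takes 1/16.
Nieves is living and takes 1/16.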